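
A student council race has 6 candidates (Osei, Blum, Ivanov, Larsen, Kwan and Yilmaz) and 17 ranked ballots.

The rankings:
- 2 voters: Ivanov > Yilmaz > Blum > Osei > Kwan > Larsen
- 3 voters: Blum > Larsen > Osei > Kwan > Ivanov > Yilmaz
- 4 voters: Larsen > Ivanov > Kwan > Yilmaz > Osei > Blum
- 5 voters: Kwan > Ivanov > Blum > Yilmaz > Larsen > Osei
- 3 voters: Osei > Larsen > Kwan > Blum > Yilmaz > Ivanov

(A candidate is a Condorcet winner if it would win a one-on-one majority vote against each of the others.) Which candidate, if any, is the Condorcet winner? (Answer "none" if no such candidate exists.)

Pairwise majorities:
Osei vs Blum: 7 to 10, Blum.
Osei vs Ivanov: 6 to 11, Ivanov.
Osei vs Larsen: 2+3 = 5 for Osei, 12 for Larsen — Larsen by 12–5.
Osei vs Kwan: 8 to 9, Kwan.
Osei vs Yilmaz: Osei is ranked higher on 3+3 = 6 ballots, Yilmaz on 11. Yilmaz wins 11–6.
Blum vs Ivanov: 3+3 = 6 for Blum, 11 for Ivanov — Ivanov by 11–6.
Blum vs Larsen: Blum preferred on 2+3+5 = 10 ballots; Blum wins 10–7.
Blum vs Kwan: Blum preferred on 2+3 = 5 ballots; Kwan wins 12–5.
Blum vs Yilmaz: 3+5+3 = 11 for Blum, 6 for Yilmaz — Blum by 11–6.
Ivanov vs Larsen: 2+5 = 7 for Ivanov, 10 for Larsen — Larsen by 10–7.
Ivanov vs Kwan: Ivanov preferred on 2+4 = 6 ballots; Kwan wins 11–6.
Ivanov vs Yilmaz: Ivanov preferred on 2+3+4+5 = 14 ballots; Ivanov wins 14–3.
Larsen vs Kwan: Larsen preferred on 3+4+3 = 10 ballots; Larsen wins 10–7.
Larsen vs Yilmaz: Larsen preferred on 3+4+3 = 10 ballots; Larsen wins 10–7.
Kwan vs Yilmaz: 15 to 2, Kwan.
No candidate is unbeaten: Osei loses to Blum; Blum loses to Ivanov; Ivanov loses to Larsen; Larsen loses to Blum; Kwan loses to Larsen; Yilmaz loses to Blum. In particular Blum → Larsen → Ivanov → Blum is a majority cycle — no Condorcet winner exists.

none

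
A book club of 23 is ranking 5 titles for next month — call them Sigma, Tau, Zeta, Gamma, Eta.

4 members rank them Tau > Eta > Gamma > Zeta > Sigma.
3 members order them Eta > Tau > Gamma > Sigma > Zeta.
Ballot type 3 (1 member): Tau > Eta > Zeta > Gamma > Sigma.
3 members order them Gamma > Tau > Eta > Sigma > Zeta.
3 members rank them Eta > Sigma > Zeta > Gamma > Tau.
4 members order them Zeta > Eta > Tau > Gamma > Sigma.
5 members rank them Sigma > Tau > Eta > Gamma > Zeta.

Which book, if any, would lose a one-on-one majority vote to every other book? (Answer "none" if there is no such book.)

Head-to-head results (23 members):
Sigma vs Tau: Tau, 15–8.
Sigma vs Zeta: 3+3+3+5 = 14 for Sigma, 9 for Zeta — Sigma by 14–9.
Sigma vs Gamma: 3+5 = 8 for Sigma, 15 for Gamma — Gamma by 15–8.
Sigma vs Eta: Sigma preferred on 5 ballots; Eta wins 18–5.
Tau vs Zeta: Tau preferred on 4+3+1+3+5 = 16 ballots; Tau wins 16–7.
Tau vs Gamma: Tau preferred on 4+3+1+4+5 = 17 ballots; Tau wins 17–6.
Tau vs Eta: Tau preferred on 4+1+3+5 = 13 ballots; Tau wins 13–10.
Zeta vs Gamma: Gamma, 15–8.
Zeta vs Eta: Eta, 19–4.
Gamma vs Eta: Gamma preferred on 3 ballots; Eta wins 20–3.
Zeta is beaten in every head-to-head and is the Condorcet loser.

Zeta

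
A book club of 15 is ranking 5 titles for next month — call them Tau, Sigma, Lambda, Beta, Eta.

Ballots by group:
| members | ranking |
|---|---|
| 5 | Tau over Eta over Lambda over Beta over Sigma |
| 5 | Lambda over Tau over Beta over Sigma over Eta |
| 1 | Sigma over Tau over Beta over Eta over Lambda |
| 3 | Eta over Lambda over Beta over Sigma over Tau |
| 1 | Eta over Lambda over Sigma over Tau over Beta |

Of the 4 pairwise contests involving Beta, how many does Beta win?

Beta against each rival (15 members):
Beta vs Tau: Beta is ranked higher on 3 ballots, Tau on 12. Tau wins 12–3.
Beta vs Sigma: Beta, 13–2.
Beta vs Lambda: Beta is ranked higher on 1 ballot, Lambda on 14. Lambda wins 14–1.
Beta vs Eta: Eta wins 9–6.
Beta beats Sigma; loses to Tau, Lambda, Eta — 1 pairwise win.

1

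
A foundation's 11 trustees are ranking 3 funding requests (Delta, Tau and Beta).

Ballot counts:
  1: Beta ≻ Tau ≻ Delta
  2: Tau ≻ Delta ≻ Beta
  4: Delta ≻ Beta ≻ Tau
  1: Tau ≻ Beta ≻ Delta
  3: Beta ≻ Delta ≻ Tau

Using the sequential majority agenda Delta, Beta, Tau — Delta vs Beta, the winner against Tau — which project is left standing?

Round 1: Delta vs Beta — 6–5, Delta advances.
Round 2: Delta vs Tau — 7–4, Delta advances.
The agenda winner is Delta.

Delta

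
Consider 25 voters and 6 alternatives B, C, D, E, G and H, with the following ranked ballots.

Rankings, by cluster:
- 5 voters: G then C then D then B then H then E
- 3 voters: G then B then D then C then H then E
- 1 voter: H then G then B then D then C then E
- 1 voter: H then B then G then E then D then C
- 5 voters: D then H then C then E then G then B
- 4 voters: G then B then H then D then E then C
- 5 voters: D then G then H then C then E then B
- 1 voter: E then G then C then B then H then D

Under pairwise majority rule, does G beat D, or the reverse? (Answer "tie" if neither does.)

G

Ballots ranking G above D: 5 + 3 + 1 + 1 + 4 + 1 = 15.
Ballots ranking D above G: 25 − 15 = 10.
G wins the head-to-head 15–10.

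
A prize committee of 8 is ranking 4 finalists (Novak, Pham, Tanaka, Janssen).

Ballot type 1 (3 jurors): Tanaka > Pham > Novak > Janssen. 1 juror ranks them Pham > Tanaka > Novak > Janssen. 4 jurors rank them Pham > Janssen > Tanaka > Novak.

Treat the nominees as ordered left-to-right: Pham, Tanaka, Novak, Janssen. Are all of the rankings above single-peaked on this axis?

no

Axis positions: Pham=1, Tanaka=2, Novak=3, Janssen=4.
Ballot type 1 (peak Tanaka at position 2): ranking walks positions 2-1-3-4, expanding outward from the peak — single-peaked.
Ballot type 2 (peak Pham at position 1): ranking walks positions 1-2-3-4, expanding outward from the peak — single-peaked.
Ballot type 3: ranking walks positions 1-4-2-3; Janssen is ranked above Tanaka even though Tanaka lies between Janssen and the peak Pham on the axis — preferences dip and rise again. Not single-peaked.
Ballot type 3 violates single-peakedness, so the profile is not single-peaked on this axis.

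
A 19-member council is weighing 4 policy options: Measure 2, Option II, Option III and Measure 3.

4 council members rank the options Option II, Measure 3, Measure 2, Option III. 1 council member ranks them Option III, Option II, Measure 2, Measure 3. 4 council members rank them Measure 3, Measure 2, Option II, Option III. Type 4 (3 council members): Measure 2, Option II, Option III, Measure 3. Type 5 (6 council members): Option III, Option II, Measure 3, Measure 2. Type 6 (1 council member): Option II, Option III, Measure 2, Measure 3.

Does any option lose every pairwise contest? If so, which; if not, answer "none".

Head-to-head results (19 council members):
Measure 2 vs Option II: 7 to 12, Option II.
Measure 2 vs Option III: 4+4+3 = 11 for Measure 2, 8 for Option III — Measure 2 by 11–8.
Measure 2 vs Measure 3: Measure 3, 14–5.
Option II vs Option III: Option II, 12–7.
Option II vs Measure 3: Option II is ranked higher on 4+1+3+6+1 = 15 ballots, Measure 3 on 4. Option II wins 15–4.
Option III vs Measure 3: 1+3+6+1 = 11 for Option III, 8 for Measure 3 — Option III by 11–8.
No option is winless: Measure 2 beats Option III; Option II beats Measure 2; Option III beats Measure 3; Measure 3 beats Measure 2. There is no Condorcet loser.

none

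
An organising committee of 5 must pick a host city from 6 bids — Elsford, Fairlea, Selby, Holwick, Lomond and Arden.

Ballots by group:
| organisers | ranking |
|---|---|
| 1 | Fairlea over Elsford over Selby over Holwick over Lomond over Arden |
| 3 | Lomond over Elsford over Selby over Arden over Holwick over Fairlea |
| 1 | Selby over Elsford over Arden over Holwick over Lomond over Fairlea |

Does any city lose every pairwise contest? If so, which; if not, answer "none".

Pairwise majorities:
Elsford vs Fairlea: 4 to 1, Elsford.
Elsford vs Selby: Elsford is ranked higher on 1+3 = 4 ballots, Selby on 1. Elsford wins 4–1.
Elsford–Holwick: Elsford 5–0.
Elsford vs Lomond: 2 to 3, Lomond.
Elsford vs Arden: Elsford is ranked higher on 1+3+1 = 5 ballots, Arden on 0. Elsford wins 5–0.
Fairlea vs Selby: 1 for Fairlea, 4 for Selby — Selby by 4–1.
Fairlea vs Holwick: Holwick wins 4–1.
Fairlea vs Lomond: Fairlea preferred on 1 ballot; Lomond wins 4–1.
Fairlea vs Arden: 1 to 4, Arden.
Selby vs Holwick: 1+3+1 = 5 for Selby, 0 for Holwick — Selby by 5–0.
Selby–Lomond: Lomond 3–2.
Selby vs Arden: 1+3+1 = 5 for Selby, 0 for Arden — Selby by 5–0.
Holwick vs Lomond: Lomond wins 3–2.
Holwick vs Arden: 1 for Holwick, 4 for Arden — Arden by 4–1.
Lomond vs Arden: Lomond, 4–1.
Only Fairlea has no wins; Fairlea is the Condorcet loser.

Fairlea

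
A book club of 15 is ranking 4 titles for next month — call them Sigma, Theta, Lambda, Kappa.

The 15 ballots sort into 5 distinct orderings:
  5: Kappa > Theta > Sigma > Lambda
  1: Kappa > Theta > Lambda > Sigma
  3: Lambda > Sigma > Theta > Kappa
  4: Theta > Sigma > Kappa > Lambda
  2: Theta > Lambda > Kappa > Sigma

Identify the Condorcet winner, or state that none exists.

Theta

Head-to-head results (15 members):
Sigma vs Theta: 3 to 12, Theta.
Sigma vs Lambda: Sigma is ranked higher on 5+4 = 9 ballots, Lambda on 6. Sigma wins 9–6.
Sigma vs Kappa: Sigma preferred on 3+4 = 7 ballots; Kappa wins 8–7.
Theta vs Lambda: Theta is ranked higher on 5+1+4+2 = 12 ballots, Lambda on 3. Theta wins 12–3.
Theta vs Kappa: Theta preferred on 3+4+2 = 9 ballots; Theta wins 9–6.
Lambda vs Kappa: Lambda preferred on 3+2 = 5 ballots; Kappa wins 10–5.
Theta wins every pairwise contest, so Theta is the Condorcet winner.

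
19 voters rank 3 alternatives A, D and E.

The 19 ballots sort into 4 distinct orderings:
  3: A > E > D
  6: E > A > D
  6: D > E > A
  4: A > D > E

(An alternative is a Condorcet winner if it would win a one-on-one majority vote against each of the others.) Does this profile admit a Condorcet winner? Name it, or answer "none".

Head-to-head results (19 voters):
A vs D: 3+6+4 = 13 for A, 6 for D — A by 13–6.
A vs E: A preferred on 3+4 = 7 ballots; E wins 12–7.
D vs E: D is ranked higher on 6+4 = 10 ballots, E on 9. D wins 10–9.
Each alternative drops at least one matchup (A loses to E; D loses to A; E loses to D); the cycle A > D > E > A rules out a Condorcet winner.

none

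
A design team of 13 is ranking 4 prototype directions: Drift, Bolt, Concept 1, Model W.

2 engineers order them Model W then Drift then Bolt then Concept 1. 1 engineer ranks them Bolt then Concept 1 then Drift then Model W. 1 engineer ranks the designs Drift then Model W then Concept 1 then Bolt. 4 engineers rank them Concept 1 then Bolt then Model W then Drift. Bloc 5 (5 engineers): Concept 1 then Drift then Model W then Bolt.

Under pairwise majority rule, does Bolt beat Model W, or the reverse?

Ballots ranking Bolt above Model W: 1 + 4 = 5.
Ballots ranking Model W above Bolt: 13 − 5 = 8.
Model W wins the head-to-head 8–5.

Model W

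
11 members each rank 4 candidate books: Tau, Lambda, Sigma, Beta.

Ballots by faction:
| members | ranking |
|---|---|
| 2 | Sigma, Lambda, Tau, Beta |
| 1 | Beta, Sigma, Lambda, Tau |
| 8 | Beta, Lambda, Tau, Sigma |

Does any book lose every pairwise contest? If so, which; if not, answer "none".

Sigma

Head-to-head results (11 members):
Tau vs Lambda: Tau preferred on 0 ballots; Lambda wins 11–0.
Tau–Sigma: Tau 8–3.
Tau vs Beta: Beta wins 9–2.
Lambda vs Sigma: Lambda, 8–3.
Lambda vs Beta: Beta wins 9–2.
Sigma vs Beta: Beta wins 9–2.
Only Sigma has no wins; Sigma is the Condorcet loser.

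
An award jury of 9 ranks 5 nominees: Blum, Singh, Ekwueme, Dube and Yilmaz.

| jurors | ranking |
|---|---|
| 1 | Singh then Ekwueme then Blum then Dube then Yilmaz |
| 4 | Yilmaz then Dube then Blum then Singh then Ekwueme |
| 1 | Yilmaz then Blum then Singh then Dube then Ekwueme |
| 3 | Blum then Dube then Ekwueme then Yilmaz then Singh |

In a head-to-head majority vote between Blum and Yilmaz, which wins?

Yilmaz

Ballots ranking Blum above Yilmaz: 1 + 3 = 4.
Ballots ranking Yilmaz above Blum: 9 − 4 = 5.
Yilmaz wins the head-to-head 5–4.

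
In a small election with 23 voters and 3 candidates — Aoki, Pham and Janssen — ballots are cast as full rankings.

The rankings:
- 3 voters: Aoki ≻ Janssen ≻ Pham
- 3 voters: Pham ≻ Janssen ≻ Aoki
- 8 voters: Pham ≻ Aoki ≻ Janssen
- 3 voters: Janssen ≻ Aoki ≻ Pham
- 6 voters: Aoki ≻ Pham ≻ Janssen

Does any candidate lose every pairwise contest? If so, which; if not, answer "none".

Janssen

Head-to-head results (23 voters):
Aoki–Pham: Aoki 12–11.
Aoki vs Janssen: 3+8+6 = 17 for Aoki, 6 for Janssen — Aoki by 17–6.
Pham–Janssen: Pham 17–6.
Janssen loses to every other candidate — it is the Condorcet loser.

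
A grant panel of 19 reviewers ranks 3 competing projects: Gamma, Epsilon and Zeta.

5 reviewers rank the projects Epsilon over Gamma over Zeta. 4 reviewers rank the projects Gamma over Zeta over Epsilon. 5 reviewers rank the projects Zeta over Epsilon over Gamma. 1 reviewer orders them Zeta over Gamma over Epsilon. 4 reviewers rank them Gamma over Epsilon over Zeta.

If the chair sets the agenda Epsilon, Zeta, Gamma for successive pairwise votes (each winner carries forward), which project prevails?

Round 1: Epsilon vs Zeta — 9–10, Zeta advances.
Round 2: Zeta vs Gamma — 6–13, Gamma advances.
The agenda winner is Gamma.

Gamma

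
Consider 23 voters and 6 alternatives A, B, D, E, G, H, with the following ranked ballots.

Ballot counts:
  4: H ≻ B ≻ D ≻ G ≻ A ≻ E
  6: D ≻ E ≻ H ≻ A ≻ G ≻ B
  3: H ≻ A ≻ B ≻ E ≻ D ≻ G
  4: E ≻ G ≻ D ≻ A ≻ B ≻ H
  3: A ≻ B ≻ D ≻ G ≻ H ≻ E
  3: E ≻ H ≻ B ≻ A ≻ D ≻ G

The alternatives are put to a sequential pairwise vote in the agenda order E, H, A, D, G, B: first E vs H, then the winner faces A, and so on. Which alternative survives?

Round 1: E vs H — 13–10, E advances.
Round 2: E vs A — 13–10, E advances.
Round 3: E vs D — 10–13, D advances.
Round 4: D vs G — 19–4, D advances.
Round 5: D vs B — 10–13, B advances.
The agenda winner is B.

B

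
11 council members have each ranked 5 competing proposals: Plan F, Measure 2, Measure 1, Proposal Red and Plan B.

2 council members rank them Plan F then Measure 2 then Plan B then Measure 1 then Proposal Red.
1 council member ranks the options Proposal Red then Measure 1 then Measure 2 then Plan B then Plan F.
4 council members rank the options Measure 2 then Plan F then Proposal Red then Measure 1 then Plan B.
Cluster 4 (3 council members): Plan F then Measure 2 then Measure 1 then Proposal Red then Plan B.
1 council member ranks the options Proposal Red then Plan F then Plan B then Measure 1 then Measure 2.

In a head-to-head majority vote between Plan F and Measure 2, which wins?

Plan F

Ballots ranking Plan F above Measure 2: 2 + 3 + 1 = 6.
Ballots ranking Measure 2 above Plan F: 11 − 6 = 5.
Plan F wins the head-to-head 6–5.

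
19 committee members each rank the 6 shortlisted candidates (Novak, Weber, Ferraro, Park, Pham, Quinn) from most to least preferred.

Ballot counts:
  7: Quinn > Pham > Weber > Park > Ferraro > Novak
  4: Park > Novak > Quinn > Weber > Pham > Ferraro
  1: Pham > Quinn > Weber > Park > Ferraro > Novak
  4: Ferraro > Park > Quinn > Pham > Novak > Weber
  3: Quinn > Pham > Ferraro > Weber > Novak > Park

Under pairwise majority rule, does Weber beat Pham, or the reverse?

Ballots ranking Weber above Pham: 4.
Ballots ranking Pham above Weber: 19 − 4 = 15.
Pham wins the head-to-head 15–4.

Pham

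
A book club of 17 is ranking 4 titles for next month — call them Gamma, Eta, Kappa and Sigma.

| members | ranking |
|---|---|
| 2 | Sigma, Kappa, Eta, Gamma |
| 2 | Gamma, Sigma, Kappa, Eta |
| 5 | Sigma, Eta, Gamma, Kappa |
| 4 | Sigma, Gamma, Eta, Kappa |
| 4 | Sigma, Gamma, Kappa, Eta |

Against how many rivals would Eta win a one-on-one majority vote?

Eta against each rival (17 members):
Eta vs Gamma: Eta preferred on 2+5 = 7 ballots; Gamma wins 10–7.
Eta–Kappa: Eta 9–8.
Eta vs Sigma: 0 for Eta, 17 for Sigma — Sigma by 17–0.
Eta beats Kappa; loses to Gamma, Sigma — 1 pairwise win.

1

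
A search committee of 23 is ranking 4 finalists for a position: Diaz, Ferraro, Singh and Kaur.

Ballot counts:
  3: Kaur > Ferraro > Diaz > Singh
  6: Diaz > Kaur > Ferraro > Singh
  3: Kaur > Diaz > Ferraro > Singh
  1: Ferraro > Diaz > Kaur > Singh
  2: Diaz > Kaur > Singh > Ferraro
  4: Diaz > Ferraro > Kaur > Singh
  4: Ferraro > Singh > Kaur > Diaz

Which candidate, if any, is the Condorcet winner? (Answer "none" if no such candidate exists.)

Diaz

Pairwise majorities:
Diaz vs Ferraro: Diaz wins 15–8.
Diaz vs Singh: Diaz preferred on 3+6+3+1+2+4 = 19 ballots; Diaz wins 19–4.
Diaz vs Kaur: 6+1+2+4 = 13 for Diaz, 10 for Kaur — Diaz by 13–10.
Ferraro vs Singh: 3+6+3+1+4+4 = 21 for Ferraro, 2 for Singh — Ferraro by 21–2.
Ferraro vs Kaur: Kaur wins 14–9.
Singh–Kaur: Kaur 19–4.
Diaz defeats every rival head-to-head and is the Condorcet winner.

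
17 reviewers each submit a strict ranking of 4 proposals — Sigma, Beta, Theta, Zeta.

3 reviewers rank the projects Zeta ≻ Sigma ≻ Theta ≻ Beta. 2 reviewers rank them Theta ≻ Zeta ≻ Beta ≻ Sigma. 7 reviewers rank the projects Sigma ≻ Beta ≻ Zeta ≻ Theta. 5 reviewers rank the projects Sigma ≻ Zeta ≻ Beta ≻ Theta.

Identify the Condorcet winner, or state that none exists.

Pairwise majorities:
Sigma vs Beta: 3+7+5 = 15 for Sigma, 2 for Beta — Sigma by 15–2.
Sigma vs Theta: 15 to 2, Sigma.
Sigma vs Zeta: 12 to 5, Sigma.
Beta vs Theta: 12 to 5, Beta.
Beta vs Zeta: 7 for Beta, 10 for Zeta — Zeta by 10–7.
Theta vs Zeta: Theta preferred on 2 ballots; Zeta wins 15–2.
Only Sigma has no losses; Sigma is the Condorcet winner.

Sigma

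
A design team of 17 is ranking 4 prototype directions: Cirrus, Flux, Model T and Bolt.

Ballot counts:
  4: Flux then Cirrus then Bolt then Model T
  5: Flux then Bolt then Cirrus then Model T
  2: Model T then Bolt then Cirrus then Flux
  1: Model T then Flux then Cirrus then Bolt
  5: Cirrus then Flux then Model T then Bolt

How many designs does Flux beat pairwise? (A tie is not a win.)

Flux against each rival (17 engineers):
Flux vs Cirrus: Flux, 10–7.
Flux vs Model T: Flux preferred on 4+5+5 = 14 ballots; Flux wins 14–3.
Flux vs Bolt: 4+5+1+5 = 15 for Flux, 2 for Bolt — Flux by 15–2.
Flux beats Cirrus, Model T, Bolt — 3 pairwise wins.

3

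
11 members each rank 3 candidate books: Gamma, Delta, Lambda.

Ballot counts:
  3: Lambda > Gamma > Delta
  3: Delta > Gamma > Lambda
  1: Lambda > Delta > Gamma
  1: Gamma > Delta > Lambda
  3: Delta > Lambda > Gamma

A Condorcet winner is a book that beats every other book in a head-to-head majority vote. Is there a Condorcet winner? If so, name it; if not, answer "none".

Delta

Pairwise majorities:
Gamma vs Delta: 3+1 = 4 for Gamma, 7 for Delta — Delta by 7–4.
Gamma vs Lambda: Gamma is ranked higher on 3+1 = 4 ballots, Lambda on 7. Lambda wins 7–4.
Delta vs Lambda: 3+1+3 = 7 for Delta, 4 for Lambda — Delta by 7–4.
Only Delta has no losses; Delta is the Condorcet winner.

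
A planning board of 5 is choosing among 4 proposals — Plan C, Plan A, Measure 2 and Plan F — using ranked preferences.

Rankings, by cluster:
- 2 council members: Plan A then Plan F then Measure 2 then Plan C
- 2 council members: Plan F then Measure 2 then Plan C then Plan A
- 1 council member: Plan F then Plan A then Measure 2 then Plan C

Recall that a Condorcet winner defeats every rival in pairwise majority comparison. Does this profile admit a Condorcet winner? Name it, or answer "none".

Pairwise majorities:
Plan C–Plan A: Plan A 3–2.
Plan C vs Measure 2: Measure 2 wins 5–0.
Plan C vs Plan F: Plan F wins 5–0.
Plan A–Measure 2: Plan A 3–2.
Plan A vs Plan F: Plan F, 3–2.
Measure 2–Plan F: Plan F 5–0.
Only Plan F has no losses; Plan F is the Condorcet winner.

Plan F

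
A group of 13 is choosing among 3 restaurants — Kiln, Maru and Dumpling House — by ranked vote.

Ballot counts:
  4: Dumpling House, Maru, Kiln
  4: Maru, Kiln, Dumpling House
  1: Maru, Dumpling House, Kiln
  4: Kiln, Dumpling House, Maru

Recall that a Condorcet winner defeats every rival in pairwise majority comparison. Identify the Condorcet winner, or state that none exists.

Pairwise majorities:
Kiln vs Maru: Kiln is ranked higher on 4 ballots, Maru on 9. Maru wins 9–4.
Kiln vs Dumpling House: Kiln preferred on 4+4 = 8 ballots; Kiln wins 8–5.
Maru vs Dumpling House: Maru preferred on 4+1 = 5 ballots; Dumpling House wins 8–5.
Every restaurant loses at least once (Kiln loses to Maru; Maru loses to Dumpling House; Dumpling House loses to Kiln). The majority relation contains the cycle Kiln > Dumpling House > Maru > Kiln, so there is no Condorcet winner.

none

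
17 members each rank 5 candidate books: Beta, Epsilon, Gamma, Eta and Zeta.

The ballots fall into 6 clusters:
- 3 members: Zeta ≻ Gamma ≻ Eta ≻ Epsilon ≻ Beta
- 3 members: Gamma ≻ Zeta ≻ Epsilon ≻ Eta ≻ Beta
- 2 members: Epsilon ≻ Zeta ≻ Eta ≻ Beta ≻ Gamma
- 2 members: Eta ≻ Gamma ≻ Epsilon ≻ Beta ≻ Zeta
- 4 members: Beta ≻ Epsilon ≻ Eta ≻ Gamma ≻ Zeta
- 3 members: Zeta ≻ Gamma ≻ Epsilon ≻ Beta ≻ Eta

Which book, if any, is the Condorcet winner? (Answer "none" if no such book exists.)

Pairwise majorities:
Beta vs Epsilon: 4 for Beta, 13 for Epsilon — Epsilon by 13–4.
Beta vs Gamma: Beta is ranked higher on 2+4 = 6 ballots, Gamma on 11. Gamma wins 11–6.
Beta vs Eta: Beta preferred on 4+3 = 7 ballots; Eta wins 10–7.
Beta vs Zeta: 2+4 = 6 for Beta, 11 for Zeta — Zeta by 11–6.
Epsilon–Gamma: Gamma 11–6.
Epsilon vs Eta: Epsilon is ranked higher on 3+2+4+3 = 12 ballots, Eta on 5. Epsilon wins 12–5.
Epsilon vs Zeta: Zeta, 9–8.
Gamma vs Eta: Gamma, 9–8.
Gamma–Zeta: Gamma 9–8.
Eta vs Zeta: Zeta, 11–6.
Gamma defeats every rival head-to-head and is the Condorcet winner.

Gamma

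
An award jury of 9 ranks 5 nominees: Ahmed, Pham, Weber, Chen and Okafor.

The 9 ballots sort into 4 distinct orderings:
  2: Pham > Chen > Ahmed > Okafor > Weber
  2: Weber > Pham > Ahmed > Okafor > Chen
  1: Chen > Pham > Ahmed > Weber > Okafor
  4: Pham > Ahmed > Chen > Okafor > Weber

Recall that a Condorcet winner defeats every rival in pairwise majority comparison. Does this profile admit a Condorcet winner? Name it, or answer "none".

Pham

Head-to-head results (9 jurors):
Ahmed vs Pham: Pham, 9–0.
Ahmed–Weber: Ahmed 7–2.
Ahmed–Chen: Ahmed 6–3.
Ahmed vs Okafor: Ahmed wins 9–0.
Pham–Weber: Pham 7–2.
Pham vs Chen: Pham wins 8–1.
Pham–Okafor: Pham 9–0.
Weber vs Chen: Chen, 7–2.
Weber–Okafor: Okafor 6–3.
Chen–Okafor: Chen 7–2.
Pham wins every pairwise contest, so Pham is the Condorcet winner.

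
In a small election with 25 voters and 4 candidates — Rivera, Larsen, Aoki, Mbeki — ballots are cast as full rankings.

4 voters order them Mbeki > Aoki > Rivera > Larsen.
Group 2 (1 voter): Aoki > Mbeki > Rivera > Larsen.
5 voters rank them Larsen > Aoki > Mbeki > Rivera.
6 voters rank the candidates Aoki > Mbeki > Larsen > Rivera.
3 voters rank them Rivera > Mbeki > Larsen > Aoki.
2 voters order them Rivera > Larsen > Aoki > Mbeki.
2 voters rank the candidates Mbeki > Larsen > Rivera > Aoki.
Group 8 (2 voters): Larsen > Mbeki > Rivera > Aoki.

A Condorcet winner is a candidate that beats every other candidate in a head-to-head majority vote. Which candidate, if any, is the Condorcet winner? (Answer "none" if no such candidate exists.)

Check each pair by majority over 25 ballots:
Rivera–Larsen: Larsen 15–10.
Rivera vs Aoki: Aoki, 16–9.
Rivera vs Mbeki: Mbeki wins 20–5.
Larsen vs Aoki: Larsen, 14–11.
Larsen–Mbeki: Mbeki 16–9.
Aoki vs Mbeki: Aoki wins 14–11.
Every candidate loses at least once (Rivera loses to Larsen; Larsen loses to Mbeki; Aoki loses to Larsen; Mbeki loses to Aoki). The majority relation contains the cycle Larsen → Aoki → Mbeki → Larsen, so there is no Condorcet winner.

none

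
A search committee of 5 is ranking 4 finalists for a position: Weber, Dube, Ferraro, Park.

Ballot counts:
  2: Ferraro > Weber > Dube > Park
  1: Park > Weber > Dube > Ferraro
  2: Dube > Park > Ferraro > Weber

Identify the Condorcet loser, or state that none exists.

none

Head-to-head results (5 committee members):
Weber vs Dube: Weber wins 3–2.
Weber vs Ferraro: Weber preferred on 1 ballot; Ferraro wins 4–1.
Weber vs Park: Park, 3–2.
Dube vs Ferraro: Dube is ranked higher on 1+2 = 3 ballots, Ferraro on 2. Dube wins 3–2.
Dube vs Park: Dube, 4–1.
Ferraro vs Park: 2 to 3, Park.
Every candidate wins at least one matchup (Weber beats Dube; Dube beats Ferraro; Ferraro beats Weber; Park beats Weber), so there is no Condorcet loser.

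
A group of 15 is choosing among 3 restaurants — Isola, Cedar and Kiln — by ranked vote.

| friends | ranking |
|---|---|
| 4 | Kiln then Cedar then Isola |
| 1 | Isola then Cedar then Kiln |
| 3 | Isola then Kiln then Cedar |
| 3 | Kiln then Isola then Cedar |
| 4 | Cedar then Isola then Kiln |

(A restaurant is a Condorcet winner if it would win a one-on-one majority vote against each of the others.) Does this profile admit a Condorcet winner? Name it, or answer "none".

none

Pairwise majorities:
Isola vs Cedar: 7 to 8, Cedar.
Isola vs Kiln: Isola preferred on 1+3+4 = 8 ballots; Isola wins 8–7.
Cedar vs Kiln: Cedar is ranked higher on 1+4 = 5 ballots, Kiln on 10. Kiln wins 10–5.
Every restaurant loses at least once (Isola loses to Cedar; Cedar loses to Kiln; Kiln loses to Isola). The majority relation contains the cycle Isola → Kiln → Cedar → Isola, so there is no Condorcet winner.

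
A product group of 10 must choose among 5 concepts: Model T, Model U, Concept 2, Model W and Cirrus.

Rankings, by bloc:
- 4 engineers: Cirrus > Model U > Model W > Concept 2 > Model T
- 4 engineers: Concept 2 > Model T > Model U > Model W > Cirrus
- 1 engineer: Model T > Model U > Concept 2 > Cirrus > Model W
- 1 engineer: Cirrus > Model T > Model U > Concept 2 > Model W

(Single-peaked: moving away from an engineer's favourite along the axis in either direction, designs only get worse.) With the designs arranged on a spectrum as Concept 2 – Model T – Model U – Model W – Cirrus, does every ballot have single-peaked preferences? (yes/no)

Axis positions: Concept 2=1, Model T=2, Model U=3, Model W=4, Cirrus=5.
Bloc 1: ranking walks positions 5-3-4-1-2; Model U is ranked above Model W even though Model W lies between Model U and the peak Cirrus on the axis — preferences dip and rise again. Not single-peaked.
Bloc 2 (peak Concept 2 at position 1): ranking walks positions 1-2-3-4-5, expanding outward from the peak — single-peaked.
Bloc 3: ranking walks positions 2-3-1-5-4; Cirrus is ranked above Model W even though Model W lies between Cirrus and the peak Model T on the axis — preferences dip and rise again. Not single-peaked.
Bloc 4: ranking walks positions 5-2-3-1-4; Model T is ranked above Model W even though Model W lies between Model T and the peak Cirrus on the axis — preferences dip and rise again. Not single-peaked.
Bloc 1 violates single-peakedness, so the profile is not single-peaked on this axis.

no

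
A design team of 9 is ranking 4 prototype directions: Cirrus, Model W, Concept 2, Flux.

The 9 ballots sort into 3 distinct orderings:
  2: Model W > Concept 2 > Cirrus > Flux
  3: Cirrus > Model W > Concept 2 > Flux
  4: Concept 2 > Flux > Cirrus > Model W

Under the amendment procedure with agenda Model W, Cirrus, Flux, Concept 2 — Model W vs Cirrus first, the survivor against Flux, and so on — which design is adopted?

Concept 2

Round 1: Model W vs Cirrus — 2–7, Cirrus advances.
Round 2: Cirrus vs Flux — 5–4, Cirrus advances.
Round 3: Cirrus vs Concept 2 — 3–6, Concept 2 advances.
Concept 2 survives the agenda.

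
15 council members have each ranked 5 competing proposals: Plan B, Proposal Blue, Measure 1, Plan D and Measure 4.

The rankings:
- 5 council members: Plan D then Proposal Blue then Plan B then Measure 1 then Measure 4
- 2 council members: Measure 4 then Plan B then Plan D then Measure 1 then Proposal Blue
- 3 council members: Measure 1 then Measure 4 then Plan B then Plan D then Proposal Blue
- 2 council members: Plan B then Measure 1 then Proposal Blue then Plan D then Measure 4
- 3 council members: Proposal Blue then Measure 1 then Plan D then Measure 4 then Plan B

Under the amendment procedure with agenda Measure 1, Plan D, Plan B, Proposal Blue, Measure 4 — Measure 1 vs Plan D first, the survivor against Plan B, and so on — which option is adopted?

Proposal Blue

Round 1: Measure 1 vs Plan D — 8–7, Measure 1 advances.
Round 2: Measure 1 vs Plan B — 6–9, Plan B advances.
Round 3: Plan B vs Proposal Blue — 7–8, Proposal Blue advances.
Round 4: Proposal Blue vs Measure 4 — 10–5, Proposal Blue advances.
Proposal Blue survives the agenda.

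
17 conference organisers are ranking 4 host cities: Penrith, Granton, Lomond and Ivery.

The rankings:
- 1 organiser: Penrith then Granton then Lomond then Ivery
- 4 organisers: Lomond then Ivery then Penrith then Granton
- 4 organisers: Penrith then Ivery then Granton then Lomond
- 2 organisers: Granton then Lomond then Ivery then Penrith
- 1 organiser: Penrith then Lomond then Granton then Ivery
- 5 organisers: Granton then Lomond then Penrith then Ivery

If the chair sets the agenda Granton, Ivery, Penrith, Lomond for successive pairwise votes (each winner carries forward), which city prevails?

Lomond

Round 1: Granton vs Ivery — 9–8, Granton advances.
Round 2: Granton vs Penrith — 7–10, Penrith advances.
Round 3: Penrith vs Lomond — 6–11, Lomond advances.
Lomond survives the agenda.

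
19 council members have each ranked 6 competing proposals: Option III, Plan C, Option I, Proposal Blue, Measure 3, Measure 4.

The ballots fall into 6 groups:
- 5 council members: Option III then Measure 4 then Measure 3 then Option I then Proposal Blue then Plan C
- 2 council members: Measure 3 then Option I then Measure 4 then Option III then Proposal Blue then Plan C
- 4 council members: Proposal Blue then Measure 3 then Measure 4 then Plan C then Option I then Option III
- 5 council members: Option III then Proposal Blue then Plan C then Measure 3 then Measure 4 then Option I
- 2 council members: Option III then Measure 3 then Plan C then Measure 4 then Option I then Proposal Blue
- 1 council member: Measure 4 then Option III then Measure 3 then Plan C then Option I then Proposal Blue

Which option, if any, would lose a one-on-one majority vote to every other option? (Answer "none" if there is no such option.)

none

Head-to-head results (19 council members):
Option III vs Plan C: Option III is ranked higher on 5+2+5+2+1 = 15 ballots, Plan C on 4. Option III wins 15–4.
Option III vs Option I: Option III, 13–6.
Option III vs Proposal Blue: Option III preferred on 5+2+5+2+1 = 15 ballots; Option III wins 15–4.
Option III vs Measure 3: Option III is ranked higher on 5+5+2+1 = 13 ballots, Measure 3 on 6. Option III wins 13–6.
Option III vs Measure 4: 12 to 7, Option III.
Plan C vs Option I: Plan C, 12–7.
Plan C vs Proposal Blue: Proposal Blue, 16–3.
Plan C vs Measure 3: Plan C is ranked higher on 5 ballots, Measure 3 on 14. Measure 3 wins 14–5.
Plan C vs Measure 4: Measure 4 wins 12–7.
Option I vs Proposal Blue: Option I preferred on 5+2+2+1 = 10 ballots; Option I wins 10–9.
Option I vs Measure 3: Option I preferred on 0 ballots; Measure 3 wins 19–0.
Option I vs Measure 4: Option I preferred on 2 ballots; Measure 4 wins 17–2.
Proposal Blue vs Measure 3: Proposal Blue is ranked higher on 4+5 = 9 ballots, Measure 3 on 10. Measure 3 wins 10–9.
Proposal Blue vs Measure 4: 9 to 10, Measure 4.
Measure 3 vs Measure 4: Measure 3, 13–6.
No option is winless: Option III beats Plan C; Plan C beats Option I; Option I beats Proposal Blue; Proposal Blue beats Plan C; Measure 3 beats Plan C; Measure 4 beats Plan C. There is no Condorcet loser.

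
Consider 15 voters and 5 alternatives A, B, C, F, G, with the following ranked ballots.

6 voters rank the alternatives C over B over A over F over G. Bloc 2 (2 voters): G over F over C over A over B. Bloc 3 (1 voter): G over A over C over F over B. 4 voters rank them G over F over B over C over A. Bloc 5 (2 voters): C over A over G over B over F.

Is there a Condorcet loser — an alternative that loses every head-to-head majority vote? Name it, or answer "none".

Pairwise majorities:
A vs B: A is ranked higher on 2+1+2 = 5 ballots, B on 10. B wins 10–5.
A vs C: A preferred on 1 ballot; C wins 14–1.
A vs F: A preferred on 6+1+2 = 9 ballots; A wins 9–6.
A–G: A 8–7.
B–C: C 11–4.
B vs F: B wins 8–7.
B vs G: G wins 9–6.
C vs F: C, 9–6.
C–G: C 8–7.
F–G: G 9–6.
F loses to every other alternative — it is the Condorcet loser.

F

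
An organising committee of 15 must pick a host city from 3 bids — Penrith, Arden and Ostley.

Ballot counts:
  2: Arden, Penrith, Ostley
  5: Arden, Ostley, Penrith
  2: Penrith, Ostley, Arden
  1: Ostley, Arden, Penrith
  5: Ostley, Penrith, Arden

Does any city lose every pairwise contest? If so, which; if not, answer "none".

Penrith

Head-to-head results (15 organisers):
Penrith vs Arden: 7 to 8, Arden.
Penrith vs Ostley: Penrith preferred on 2+2 = 4 ballots; Ostley wins 11–4.
Arden vs Ostley: Ostley, 8–7.
Penrith loses to every other city — it is the Condorcet loser.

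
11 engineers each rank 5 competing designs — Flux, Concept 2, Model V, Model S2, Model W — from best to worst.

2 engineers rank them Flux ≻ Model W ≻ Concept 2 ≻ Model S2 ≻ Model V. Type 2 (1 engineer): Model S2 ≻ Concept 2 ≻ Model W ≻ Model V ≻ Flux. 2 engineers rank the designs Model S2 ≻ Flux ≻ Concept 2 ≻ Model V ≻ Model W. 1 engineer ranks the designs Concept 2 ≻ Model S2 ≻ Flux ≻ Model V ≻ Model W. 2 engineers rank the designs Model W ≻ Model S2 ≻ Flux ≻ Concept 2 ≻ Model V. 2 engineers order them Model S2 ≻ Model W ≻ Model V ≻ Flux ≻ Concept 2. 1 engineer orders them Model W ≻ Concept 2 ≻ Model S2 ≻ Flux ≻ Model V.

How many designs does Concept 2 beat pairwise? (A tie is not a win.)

1

Concept 2 against each rival (11 engineers):
Concept 2 vs Flux: Concept 2 preferred on 1+1+1 = 3 ballots; Flux wins 8–3.
Concept 2 vs Model V: Concept 2 wins 9–2.
Concept 2 vs Model S2: Model S2 wins 7–4.
Concept 2 vs Model W: 4 to 7, Model W.
Concept 2 beats Model V; loses to Flux, Model S2, Model W — 1 pairwise win.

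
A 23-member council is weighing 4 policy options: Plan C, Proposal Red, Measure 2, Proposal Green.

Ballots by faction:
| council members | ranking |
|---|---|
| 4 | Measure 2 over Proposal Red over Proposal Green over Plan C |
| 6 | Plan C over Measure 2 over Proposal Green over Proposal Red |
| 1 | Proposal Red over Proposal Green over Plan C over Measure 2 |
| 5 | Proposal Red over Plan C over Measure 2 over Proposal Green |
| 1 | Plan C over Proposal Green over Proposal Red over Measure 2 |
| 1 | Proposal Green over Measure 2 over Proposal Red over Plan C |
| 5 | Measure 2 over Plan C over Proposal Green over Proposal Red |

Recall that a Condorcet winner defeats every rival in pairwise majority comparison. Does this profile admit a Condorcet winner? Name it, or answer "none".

Head-to-head results (23 council members):
Plan C vs Proposal Red: Plan C, 12–11.
Plan C–Measure 2: Plan C 13–10.
Plan C vs Proposal Green: Plan C, 17–6.
Proposal Red vs Measure 2: Measure 2 wins 16–7.
Proposal Red vs Proposal Green: Proposal Green, 13–10.
Measure 2–Proposal Green: Measure 2 20–3.
Only Plan C has no losses; Plan C is the Condorcet winner.

Plan C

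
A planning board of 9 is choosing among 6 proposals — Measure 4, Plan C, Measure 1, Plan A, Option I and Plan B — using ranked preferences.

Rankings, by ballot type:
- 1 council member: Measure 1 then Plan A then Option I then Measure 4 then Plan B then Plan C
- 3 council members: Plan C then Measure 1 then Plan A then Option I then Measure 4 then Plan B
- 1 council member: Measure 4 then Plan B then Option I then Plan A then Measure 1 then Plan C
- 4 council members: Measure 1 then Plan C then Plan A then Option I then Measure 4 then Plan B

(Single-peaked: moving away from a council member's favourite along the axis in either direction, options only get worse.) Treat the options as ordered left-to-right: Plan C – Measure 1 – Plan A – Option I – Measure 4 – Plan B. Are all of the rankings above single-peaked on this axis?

yes

Axis positions: Plan C=1, Measure 1=2, Plan A=3, Option I=4, Measure 4=5, Plan B=6.
Ballot type 1 (peak Measure 1 at position 2): ranking walks positions 2-3-4-5-6-1, expanding outward from the peak — single-peaked.
Ballot type 2 (peak Plan C at position 1): ranking walks positions 1-2-3-4-5-6, expanding outward from the peak — single-peaked.
Ballot type 3 (peak Measure 4 at position 5): ranking walks positions 5-6-4-3-2-1, expanding outward from the peak — single-peaked.
Ballot type 4 (peak Measure 1 at position 2): ranking walks positions 2-1-3-4-5-6, expanding outward from the peak — single-peaked.
Every ranking is single-peaked on this axis.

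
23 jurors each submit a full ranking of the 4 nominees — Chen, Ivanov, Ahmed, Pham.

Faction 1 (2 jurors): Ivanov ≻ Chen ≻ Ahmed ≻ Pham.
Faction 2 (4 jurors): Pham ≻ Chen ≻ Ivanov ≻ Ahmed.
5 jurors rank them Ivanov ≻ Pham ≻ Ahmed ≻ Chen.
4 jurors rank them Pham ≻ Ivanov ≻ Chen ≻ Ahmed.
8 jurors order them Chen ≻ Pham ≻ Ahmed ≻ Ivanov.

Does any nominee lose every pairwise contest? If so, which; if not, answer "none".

Pairwise majorities:
Chen vs Ivanov: 4+8 = 12 for Chen, 11 for Ivanov — Chen by 12–11.
Chen vs Ahmed: Chen is ranked higher on 2+4+4+8 = 18 ballots, Ahmed on 5. Chen wins 18–5.
Chen vs Pham: 2+8 = 10 for Chen, 13 for Pham — Pham by 13–10.
Ivanov–Ahmed: Ivanov 15–8.
Ivanov vs Pham: 7 to 16, Pham.
Ahmed vs Pham: Pham wins 21–2.
Ahmed loses to every other nominee — it is the Condorcet loser.

Ahmed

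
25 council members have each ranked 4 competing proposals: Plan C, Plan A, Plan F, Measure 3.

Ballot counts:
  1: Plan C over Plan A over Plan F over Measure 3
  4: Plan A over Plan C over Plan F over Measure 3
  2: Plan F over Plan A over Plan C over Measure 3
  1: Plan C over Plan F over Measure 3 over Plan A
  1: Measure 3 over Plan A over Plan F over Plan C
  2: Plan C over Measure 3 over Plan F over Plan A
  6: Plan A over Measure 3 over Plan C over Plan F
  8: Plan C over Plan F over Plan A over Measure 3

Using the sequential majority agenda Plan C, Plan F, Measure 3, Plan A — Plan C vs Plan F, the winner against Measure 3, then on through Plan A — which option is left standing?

Round 1: Plan C vs Plan F — 22–3, Plan C advances.
Round 2: Plan C vs Measure 3 — 18–7, Plan C advances.
Round 3: Plan C vs Plan A — 12–13, Plan A advances.
Plan A survives the agenda.

Plan A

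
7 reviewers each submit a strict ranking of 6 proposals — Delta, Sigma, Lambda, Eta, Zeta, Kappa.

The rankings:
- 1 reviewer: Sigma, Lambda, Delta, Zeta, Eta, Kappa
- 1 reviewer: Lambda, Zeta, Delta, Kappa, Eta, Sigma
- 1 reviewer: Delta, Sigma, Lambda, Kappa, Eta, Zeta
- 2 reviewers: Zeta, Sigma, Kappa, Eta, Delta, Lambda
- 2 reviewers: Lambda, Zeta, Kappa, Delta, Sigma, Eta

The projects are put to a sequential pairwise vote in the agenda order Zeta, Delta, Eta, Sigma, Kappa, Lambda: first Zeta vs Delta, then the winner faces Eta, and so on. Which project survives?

Round 1: Zeta vs Delta — 5–2, Zeta advances.
Round 2: Zeta vs Eta — 6–1, Zeta advances.
Round 3: Zeta vs Sigma — 5–2, Zeta advances.
Round 4: Zeta vs Kappa — 6–1, Zeta advances.
Round 5: Zeta vs Lambda — 2–5, Lambda advances.
The agenda winner is Lambda.

Lambda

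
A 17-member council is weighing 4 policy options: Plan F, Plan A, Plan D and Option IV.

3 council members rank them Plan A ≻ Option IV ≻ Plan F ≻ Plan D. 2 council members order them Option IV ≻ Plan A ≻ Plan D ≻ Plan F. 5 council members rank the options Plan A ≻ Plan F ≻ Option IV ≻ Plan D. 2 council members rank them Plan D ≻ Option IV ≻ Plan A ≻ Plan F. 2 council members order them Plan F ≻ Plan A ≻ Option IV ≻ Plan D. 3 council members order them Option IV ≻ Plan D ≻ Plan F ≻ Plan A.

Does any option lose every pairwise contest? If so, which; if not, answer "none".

Plan D

Pairwise majorities:
Plan F–Plan A: Plan A 12–5.
Plan F vs Plan D: Plan F wins 10–7.
Plan F vs Option IV: Option IV wins 10–7.
Plan A vs Plan D: Plan A preferred on 3+2+5+2 = 12 ballots; Plan A wins 12–5.
Plan A–Option IV: Plan A 10–7.
Plan D vs Option IV: 2 for Plan D, 15 for Option IV — Option IV by 15–2.
Plan D loses to every other option — it is the Condorcet loser.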